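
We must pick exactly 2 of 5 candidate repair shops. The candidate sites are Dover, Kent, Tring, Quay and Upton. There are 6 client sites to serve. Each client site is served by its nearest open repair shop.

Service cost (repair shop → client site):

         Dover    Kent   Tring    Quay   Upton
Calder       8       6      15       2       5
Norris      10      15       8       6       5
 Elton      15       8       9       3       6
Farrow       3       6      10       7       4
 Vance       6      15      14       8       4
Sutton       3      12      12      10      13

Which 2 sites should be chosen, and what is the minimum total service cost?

With exactly 2 open, each client site uses its cheapest among the chosen.
{Dover, Quay}: Calder→Quay 2, Norris→Quay 6, Elton→Quay 3, Farrow→Dover 3, Vance→Dover 6, Sutton→Dover 3. Service cost 23.
{Dover, Upton}: service cost 26
{Quay, Upton}: service cost 28
Among all 10 size-2 choices, {Dover, Quay} is lowest.

Choose Dover and Quay; total service cost 23.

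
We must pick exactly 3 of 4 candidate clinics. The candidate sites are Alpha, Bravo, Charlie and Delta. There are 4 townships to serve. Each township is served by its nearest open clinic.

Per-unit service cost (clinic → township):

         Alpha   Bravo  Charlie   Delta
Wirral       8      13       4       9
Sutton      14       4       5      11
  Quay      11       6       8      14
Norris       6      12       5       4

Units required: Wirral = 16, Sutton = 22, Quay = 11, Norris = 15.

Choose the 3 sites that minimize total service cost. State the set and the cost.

With exactly 3 open, each township uses its cheapest among the chosen.
{Bravo, Charlie, Delta}: Wirral→Charlie 4·16=64, Sutton→Bravo 4·22=88, Quay→Bravo 6·11=66, Norris→Delta 4·15=60. Service cost 278.
{Alpha, Bravo, Charlie}: service cost 293
{Alpha, Charlie, Delta}: service cost 322
Among all 4 size-3 choices, {Bravo, Charlie, Delta} is lowest.

Choose Bravo, Charlie and Delta; total service cost 278.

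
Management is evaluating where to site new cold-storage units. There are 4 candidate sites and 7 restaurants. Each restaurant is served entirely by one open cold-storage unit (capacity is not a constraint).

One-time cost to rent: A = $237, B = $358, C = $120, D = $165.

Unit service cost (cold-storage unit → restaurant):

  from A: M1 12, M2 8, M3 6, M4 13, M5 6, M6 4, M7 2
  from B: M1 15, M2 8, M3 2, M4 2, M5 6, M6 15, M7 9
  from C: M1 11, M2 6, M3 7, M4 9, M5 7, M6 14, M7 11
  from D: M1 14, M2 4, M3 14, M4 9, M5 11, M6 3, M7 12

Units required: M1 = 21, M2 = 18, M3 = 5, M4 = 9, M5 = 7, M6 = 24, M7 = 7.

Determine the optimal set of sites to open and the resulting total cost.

Open C and D; minimum total cost 902.

For any fixed open set, each restaurant goes to its cheapest open site; total = fixed + service.
{C, D}: M1→C 11·21=231, M2→D 4·18=72, M3→C 7·5=35, M4→C 9·9=81, M5→C 7·7=49, M6→D 3·24=72, M7→C 11·7=77. Service 617; fixed 285; total 902.
{D}: service 750 + fixed 165 = 915
{A}: M1→A 12·21=252, M2→A 8·18=144, M3→A 6·5=30, M4→A 13·9=117, M5→A 6·7=42, M6→A 4·24=96, M7→A 2·7=14. Service 695; fixed 237; total 932.
{A, B, C, D}: service 459 + fixed 880 = 1339
No other subset beats 902.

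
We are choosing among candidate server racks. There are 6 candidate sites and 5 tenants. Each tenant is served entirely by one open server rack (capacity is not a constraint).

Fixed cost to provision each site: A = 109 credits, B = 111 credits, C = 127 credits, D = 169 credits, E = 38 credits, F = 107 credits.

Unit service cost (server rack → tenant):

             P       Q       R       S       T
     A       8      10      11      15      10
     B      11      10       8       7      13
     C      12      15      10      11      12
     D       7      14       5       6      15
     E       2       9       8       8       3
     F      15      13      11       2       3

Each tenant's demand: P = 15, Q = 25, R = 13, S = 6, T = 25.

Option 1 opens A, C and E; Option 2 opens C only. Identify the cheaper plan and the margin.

Option 1 is cheaper by 422.

Option 1: {A, C, E}: P→E 2·15=30, Q→E 9·25=225, R→E 8·13=104, S→E 8·6=48, T→E 3·25=75. Service 482; fixed 274; total 756.
Option 2: {C}: P→C 12·15=180, Q→C 15·25=375, R→C 10·13=130, S→C 11·6=66, T→C 12·25=300. Service 1051; fixed 127; total 1178.
Difference: |756 − 1178| = 422.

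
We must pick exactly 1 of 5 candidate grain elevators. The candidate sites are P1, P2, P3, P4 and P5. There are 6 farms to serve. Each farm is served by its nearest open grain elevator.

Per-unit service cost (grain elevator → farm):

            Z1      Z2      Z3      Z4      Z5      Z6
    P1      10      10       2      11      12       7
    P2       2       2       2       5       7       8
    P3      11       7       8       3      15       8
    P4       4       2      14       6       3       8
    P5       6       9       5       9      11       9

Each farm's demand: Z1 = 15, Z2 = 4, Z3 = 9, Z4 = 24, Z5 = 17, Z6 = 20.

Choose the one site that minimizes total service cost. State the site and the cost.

Choose P2 only; total service cost 455.

With exactly 1 open, each farm uses its cheapest among the chosen.
{P2}: Z1→P2 2·15=30, Z2→P2 2·4=8, Z3→P2 2·9=18, Z4→P2 5·24=120, Z5→P2 7·17=119, Z6→P2 8·20=160. Service cost 455.
{P4}: service cost 549
{P3}: service cost 752
Among all 5 size-1 choices, {P2} is lowest.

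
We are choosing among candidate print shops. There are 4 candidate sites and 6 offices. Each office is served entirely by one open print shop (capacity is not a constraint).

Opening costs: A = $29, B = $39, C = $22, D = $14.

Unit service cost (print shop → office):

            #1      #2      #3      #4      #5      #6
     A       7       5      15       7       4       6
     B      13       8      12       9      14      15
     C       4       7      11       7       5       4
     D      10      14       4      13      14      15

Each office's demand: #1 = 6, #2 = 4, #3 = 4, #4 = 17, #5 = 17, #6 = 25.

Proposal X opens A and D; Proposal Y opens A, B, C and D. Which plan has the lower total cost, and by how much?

Proposal X: {A, D}: #1→A 7·6=42, #2→A 5·4=20, #3→D 4·4=16, #4→A 7·17=119, #5→A 4·17=68, #6→A 6·25=150. Service 415; fixed 43; total 458.
Proposal Y: {A, B, C, D}: #1→C 4·6=24, #2→A 5·4=20, #3→D 4·4=16, #4→A 7·17=119, #5→A 4·17=68, #6→C 4·25=100. Service 347; fixed 104; total 451.
Difference: |458 − 451| = 7.

Proposal Y is cheaper by 7.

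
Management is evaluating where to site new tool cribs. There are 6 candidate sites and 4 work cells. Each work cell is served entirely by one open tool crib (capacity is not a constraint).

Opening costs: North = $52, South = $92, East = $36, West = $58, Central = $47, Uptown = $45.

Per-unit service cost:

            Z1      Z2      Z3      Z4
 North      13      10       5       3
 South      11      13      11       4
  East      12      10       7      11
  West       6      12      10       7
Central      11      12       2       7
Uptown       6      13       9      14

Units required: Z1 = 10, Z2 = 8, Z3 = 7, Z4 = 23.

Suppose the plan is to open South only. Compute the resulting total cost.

Each work cell is assigned to its cheapest site among the open ones.
{South}: Z1→South 11·10=110, Z2→South 13·8=104, Z3→South 11·7=77, Z4→South 4·23=92. Service 383; fixed 92; total 475.

Total cost: 475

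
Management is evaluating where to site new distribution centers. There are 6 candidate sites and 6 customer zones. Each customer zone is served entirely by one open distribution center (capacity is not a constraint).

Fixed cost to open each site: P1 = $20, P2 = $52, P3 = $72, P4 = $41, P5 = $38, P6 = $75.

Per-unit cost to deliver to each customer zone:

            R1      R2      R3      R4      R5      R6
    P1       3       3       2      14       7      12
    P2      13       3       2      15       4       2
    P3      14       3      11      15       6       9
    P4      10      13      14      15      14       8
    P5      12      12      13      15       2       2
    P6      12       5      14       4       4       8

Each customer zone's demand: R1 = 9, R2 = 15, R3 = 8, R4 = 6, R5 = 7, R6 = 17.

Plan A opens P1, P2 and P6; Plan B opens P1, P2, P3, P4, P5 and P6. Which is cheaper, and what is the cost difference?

Plan A: {P1, P2, P6}: R1→P1 3·9=27, R2→P1 3·15=45, R3→P1 2·8=16, R4→P6 4·6=24, R5→P2 4·7=28, R6→P2 2·17=34. Service 174; fixed 147; total 321.
Plan B: {P1, P2, P3, P4, P5, P6}: R1→P1 3·9=27, R2→P1 3·15=45, R3→P1 2·8=16, R4→P6 4·6=24, R5→P5 2·7=14, R6→P2 2·17=34. Service 160; fixed 298; total 458.
Difference: |321 − 458| = 137.

Plan A is cheaper by 137.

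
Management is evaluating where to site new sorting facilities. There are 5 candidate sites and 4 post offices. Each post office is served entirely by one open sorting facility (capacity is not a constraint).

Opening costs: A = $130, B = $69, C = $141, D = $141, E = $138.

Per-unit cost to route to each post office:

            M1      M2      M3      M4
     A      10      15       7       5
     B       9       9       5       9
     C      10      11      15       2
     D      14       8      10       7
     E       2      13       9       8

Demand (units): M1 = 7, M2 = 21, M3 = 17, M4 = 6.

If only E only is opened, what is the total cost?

Total cost: 626

Each post office is assigned to its cheapest site among the open ones.
{E}: M1→E 2·7=14, M2→E 13·21=273, M3→E 9·17=153, M4→E 8·6=48. Service 488; fixed 138; total 626.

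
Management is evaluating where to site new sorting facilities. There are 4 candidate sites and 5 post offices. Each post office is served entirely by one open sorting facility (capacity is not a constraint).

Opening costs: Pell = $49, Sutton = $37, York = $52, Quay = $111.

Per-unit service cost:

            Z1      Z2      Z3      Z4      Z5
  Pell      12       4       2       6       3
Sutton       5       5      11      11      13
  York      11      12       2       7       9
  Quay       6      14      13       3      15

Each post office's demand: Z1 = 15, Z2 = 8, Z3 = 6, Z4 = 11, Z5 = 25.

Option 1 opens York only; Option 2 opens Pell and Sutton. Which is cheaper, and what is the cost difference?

Option 1: {York}: Z1→York 11·15=165, Z2→York 12·8=96, Z3→York 2·6=12, Z4→York 7·11=77, Z5→York 9·25=225. Service 575; fixed 52; total 627.
Option 2: {Pell, Sutton}: Z1→Sutton 5·15=75, Z2→Pell 4·8=32, Z3→Pell 2·6=12, Z4→Pell 6·11=66, Z5→Pell 3·25=75. Service 260; fixed 86; total 346.
Difference: |627 − 346| = 281.

Option 2 is cheaper by 281.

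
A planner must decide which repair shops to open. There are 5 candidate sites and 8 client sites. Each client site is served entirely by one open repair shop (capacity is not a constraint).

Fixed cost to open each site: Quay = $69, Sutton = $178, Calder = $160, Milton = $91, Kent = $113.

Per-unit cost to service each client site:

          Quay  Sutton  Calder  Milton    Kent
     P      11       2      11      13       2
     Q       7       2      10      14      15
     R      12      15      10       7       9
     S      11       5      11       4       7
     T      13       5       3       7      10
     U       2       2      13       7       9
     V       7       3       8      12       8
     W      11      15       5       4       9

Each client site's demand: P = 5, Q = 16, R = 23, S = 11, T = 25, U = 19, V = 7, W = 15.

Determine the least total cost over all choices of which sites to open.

Minimum total cost: 760

For any fixed open set, each client site goes to its cheapest open site; total = fixed + service.
{Sutton, Milton}: P→Sutton 2·5=10, Q→Sutton 2·16=32, R→Milton 7·23=161, S→Milton 4·11=44, T→Sutton 5·25=125, U→Sutton 2·19=38, V→Sutton 3·7=21, W→Milton 4·15=60. Service 491; fixed 269; total 760.
{Quay, Sutton, Milton}: P→Sutton 2·5=10, Q→Sutton 2·16=32, R→Milton 7·23=161, S→Milton 4·11=44, T→Sutton 5·25=125, U→Quay 2·19=38, V→Sutton 3·7=21, W→Milton 4·15=60. Service 491; fixed 338; total 829.
{Quay, Milton}: service 694 + fixed 160 = 854
{Quay, Sutton, Calder, Milton, Kent}: service 441 + fixed 611 = 1052
No other subset beats 760.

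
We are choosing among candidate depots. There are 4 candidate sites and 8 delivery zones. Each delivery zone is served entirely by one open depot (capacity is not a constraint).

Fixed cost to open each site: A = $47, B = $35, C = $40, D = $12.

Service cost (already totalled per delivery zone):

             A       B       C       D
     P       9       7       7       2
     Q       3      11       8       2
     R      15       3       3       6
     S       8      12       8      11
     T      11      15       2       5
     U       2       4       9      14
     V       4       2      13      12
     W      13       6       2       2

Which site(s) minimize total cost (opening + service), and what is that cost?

For any fixed open set, each delivery zone goes to its cheapest open site; total = fixed + service.
{D}: P→D 2, Q→D 2, R→D 6, S→D 11, T→D 5, U→D 14, V→D 12, W→D 2. Service 54; fixed 12; total 66.
{B, D}: P→D 2, Q→D 2, R→B 3, S→D 11, T→D 5, U→B 4, V→B 2, W→D 2. Service 31; fixed 47; total 78.
{A, D}: P→D 2, Q→D 2, R→D 6, S→A 8, T→D 5, U→A 2, V→A 4, W→D 2. Service 31; fixed 59; total 90.
{A, B, C, D}: service 23 + fixed 134 = 157
(All 15 nonempty subsets were checked; D only is lowest.)

Open D only; minimum total cost 66.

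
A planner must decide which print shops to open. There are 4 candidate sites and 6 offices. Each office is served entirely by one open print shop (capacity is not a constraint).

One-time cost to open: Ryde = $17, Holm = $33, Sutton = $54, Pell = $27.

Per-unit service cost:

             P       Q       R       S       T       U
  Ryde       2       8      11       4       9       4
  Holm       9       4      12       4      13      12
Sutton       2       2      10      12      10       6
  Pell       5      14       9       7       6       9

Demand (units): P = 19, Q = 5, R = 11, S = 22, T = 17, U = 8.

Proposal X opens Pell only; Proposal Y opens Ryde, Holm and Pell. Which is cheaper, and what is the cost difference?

Proposal Y is cheaper by 163.

Proposal X: {Pell}: P→Pell 5·19=95, Q→Pell 14·5=70, R→Pell 9·11=99, S→Pell 7·22=154, T→Pell 6·17=102, U→Pell 9·8=72. Service 592; fixed 27; total 619.
Proposal Y: {Ryde, Holm, Pell}: P→Ryde 2·19=38, Q→Holm 4·5=20, R→Pell 9·11=99, S→Ryde 4·22=88, T→Pell 6·17=102, U→Ryde 4·8=32. Service 379; fixed 77; total 456.
Difference: |619 − 456| = 163.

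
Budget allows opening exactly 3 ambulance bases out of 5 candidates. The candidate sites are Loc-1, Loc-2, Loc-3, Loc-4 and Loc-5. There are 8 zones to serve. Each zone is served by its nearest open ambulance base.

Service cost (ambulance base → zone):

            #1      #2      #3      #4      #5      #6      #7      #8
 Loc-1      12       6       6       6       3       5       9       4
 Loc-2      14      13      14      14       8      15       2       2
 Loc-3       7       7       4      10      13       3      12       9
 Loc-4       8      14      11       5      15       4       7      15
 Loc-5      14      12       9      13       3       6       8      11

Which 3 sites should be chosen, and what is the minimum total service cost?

Choose Loc-1, Loc-2 and Loc-3; total service cost 33.

With exactly 3 open, each zone uses its cheapest among the chosen.
{Loc-1, Loc-2, Loc-3}: #1→Loc-3 7, #2→Loc-1 6, #3→Loc-3 4, #4→Loc-1 6, #5→Loc-1 3, #6→Loc-3 3, #7→Loc-2 2, #8→Loc-2 2. Service cost 33.
{Loc-1, Loc-2, Loc-4}: service cost 36
{Loc-2, Loc-3, Loc-4}: service cost 38
Among all 10 size-3 choices, {Loc-1, Loc-2, Loc-3} is lowest.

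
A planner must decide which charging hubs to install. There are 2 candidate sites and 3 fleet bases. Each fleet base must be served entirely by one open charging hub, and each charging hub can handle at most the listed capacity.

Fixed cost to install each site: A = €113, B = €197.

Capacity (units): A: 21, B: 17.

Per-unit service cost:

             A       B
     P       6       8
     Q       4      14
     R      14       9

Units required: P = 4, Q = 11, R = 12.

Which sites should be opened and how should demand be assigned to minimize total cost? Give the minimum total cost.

Minimum total cost: 486

Open {A, B}: P→A 6·4=24, Q→A 4·11=44, R→B 9·12=108.
Loads: A carries 15/21, B carries 12/17. Service 176; fixed 310; total 486.
Next best feasible plan costs 494.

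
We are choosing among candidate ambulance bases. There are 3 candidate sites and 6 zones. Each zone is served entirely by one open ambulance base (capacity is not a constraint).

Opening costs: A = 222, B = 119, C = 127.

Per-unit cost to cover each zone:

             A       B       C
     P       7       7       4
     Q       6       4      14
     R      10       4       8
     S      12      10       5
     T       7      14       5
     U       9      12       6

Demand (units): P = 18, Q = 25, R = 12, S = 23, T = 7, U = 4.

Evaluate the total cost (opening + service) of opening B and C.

Each zone is assigned to its cheapest site among the open ones.
{B, C}: P→C 4·18=72, Q→B 4·25=100, R→B 4·12=48, S→C 5·23=115, T→C 5·7=35, U→C 6·4=24. Service 394; fixed 246; total 640.

Total cost: 640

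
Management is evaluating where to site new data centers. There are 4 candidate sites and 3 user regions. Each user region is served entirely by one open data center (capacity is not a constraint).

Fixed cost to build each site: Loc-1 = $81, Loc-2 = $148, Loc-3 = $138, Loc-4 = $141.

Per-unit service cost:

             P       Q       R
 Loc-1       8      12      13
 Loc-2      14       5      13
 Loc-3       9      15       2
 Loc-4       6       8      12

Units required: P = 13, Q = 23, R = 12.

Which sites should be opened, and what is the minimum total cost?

Open Loc-2 and Loc-3; minimum total cost 542.

For any fixed open set, each user region goes to its cheapest open site; total = fixed + service.
{Loc-2, Loc-3}: P→Loc-3 9·13=117, Q→Loc-2 5·23=115, R→Loc-3 2·12=24. Service 256; fixed 286; total 542.
{Loc-4}: P→Loc-4 6·13=78, Q→Loc-4 8·23=184, R→Loc-4 12·12=144. Service 406; fixed 141; total 547.
{Loc-3, Loc-4}: service 286 + fixed 279 = 565
{Loc-1, Loc-2, Loc-3, Loc-4}: service 217 + fixed 508 = 725
No other subset beats 542.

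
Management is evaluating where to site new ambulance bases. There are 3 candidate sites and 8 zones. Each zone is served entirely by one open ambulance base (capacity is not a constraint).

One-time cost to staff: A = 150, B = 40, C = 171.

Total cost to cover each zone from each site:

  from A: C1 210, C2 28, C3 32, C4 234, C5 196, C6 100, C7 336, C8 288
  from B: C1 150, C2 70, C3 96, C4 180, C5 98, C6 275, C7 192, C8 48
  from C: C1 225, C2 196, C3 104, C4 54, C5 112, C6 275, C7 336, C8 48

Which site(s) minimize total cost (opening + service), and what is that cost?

For any fixed open set, each zone goes to its cheapest open site; total = fixed + service.
{A, B}: C1→B 150, C2→A 28, C3→A 32, C4→B 180, C5→B 98, C6→A 100, C7→B 192, C8→B 48. Service 828; fixed 190; total 1018.
{A, B, C}: service 702 + fixed 361 = 1063
{B}: service 1109 + fixed 40 = 1149
(All 7 nonempty subsets were checked; A and B is lowest.)

Open A and B; minimum total cost 1018.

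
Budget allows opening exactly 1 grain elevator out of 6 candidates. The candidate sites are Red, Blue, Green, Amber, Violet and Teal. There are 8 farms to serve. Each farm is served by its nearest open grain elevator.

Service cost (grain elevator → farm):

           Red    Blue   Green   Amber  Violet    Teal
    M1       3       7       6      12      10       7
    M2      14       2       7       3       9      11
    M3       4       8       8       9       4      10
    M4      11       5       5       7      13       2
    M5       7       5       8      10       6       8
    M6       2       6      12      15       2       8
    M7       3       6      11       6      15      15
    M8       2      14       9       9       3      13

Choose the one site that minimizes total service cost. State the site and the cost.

Choose Red only; total service cost 46.

With exactly 1 open, each farm uses its cheapest among the chosen.
{Red}: M1→Red 3, M2→Red 14, M3→Red 4, M4→Red 11, M5→Red 7, M6→Red 2, M7→Red 3, M8→Red 2. Service cost 46.
{Blue}: service cost 53
{Violet}: service cost 62
Among all 6 size-1 choices, {Red} is lowest.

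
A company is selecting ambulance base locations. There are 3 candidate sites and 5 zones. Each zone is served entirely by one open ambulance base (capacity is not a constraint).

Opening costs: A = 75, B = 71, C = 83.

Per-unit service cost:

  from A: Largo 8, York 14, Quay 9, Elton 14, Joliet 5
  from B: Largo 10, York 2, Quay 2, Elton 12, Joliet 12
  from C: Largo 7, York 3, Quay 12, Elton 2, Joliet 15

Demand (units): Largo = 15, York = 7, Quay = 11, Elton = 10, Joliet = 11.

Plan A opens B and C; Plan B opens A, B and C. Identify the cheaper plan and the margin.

Plan A: {B, C}: Largo→C 7·15=105, York→B 2·7=14, Quay→B 2·11=22, Elton→C 2·10=20, Joliet→B 12·11=132. Service 293; fixed 154; total 447.
Plan B: {A, B, C}: Largo→C 7·15=105, York→B 2·7=14, Quay→B 2·11=22, Elton→C 2·10=20, Joliet→A 5·11=55. Service 216; fixed 229; total 445.
Difference: |447 − 445| = 2.

Plan B is cheaper by 2.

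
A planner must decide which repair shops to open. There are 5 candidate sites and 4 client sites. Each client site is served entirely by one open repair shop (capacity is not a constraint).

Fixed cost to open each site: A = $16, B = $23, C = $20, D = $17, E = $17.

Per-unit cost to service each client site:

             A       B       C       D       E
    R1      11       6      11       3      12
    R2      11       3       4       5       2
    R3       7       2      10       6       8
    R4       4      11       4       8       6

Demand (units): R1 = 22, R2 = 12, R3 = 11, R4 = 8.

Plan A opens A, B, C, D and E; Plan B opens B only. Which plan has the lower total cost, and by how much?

Plan A is cheaper by 64.

Plan A: {A, B, C, D, E}: R1→D 3·22=66, R2→E 2·12=24, R3→B 2·11=22, R4→A 4·8=32. Service 144; fixed 93; total 237.
Plan B: {B}: R1→B 6·22=132, R2→B 3·12=36, R3→B 2·11=22, R4→B 11·8=88. Service 278; fixed 23; total 301.
Difference: |237 − 301| = 64.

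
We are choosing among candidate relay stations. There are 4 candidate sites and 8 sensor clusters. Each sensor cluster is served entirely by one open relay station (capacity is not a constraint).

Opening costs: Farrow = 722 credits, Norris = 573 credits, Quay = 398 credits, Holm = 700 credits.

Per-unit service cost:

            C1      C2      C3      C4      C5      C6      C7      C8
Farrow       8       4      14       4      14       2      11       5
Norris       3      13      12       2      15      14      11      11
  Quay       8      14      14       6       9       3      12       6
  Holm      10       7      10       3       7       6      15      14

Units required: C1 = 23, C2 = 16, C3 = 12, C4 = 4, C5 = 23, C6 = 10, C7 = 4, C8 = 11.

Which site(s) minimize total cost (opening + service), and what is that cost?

Open Quay only; minimum total cost 1349.

For any fixed open set, each sensor cluster goes to its cheapest open site; total = fixed + service.
{Quay}: C1→Quay 8·23=184, C2→Quay 14·16=224, C3→Quay 14·12=168, C4→Quay 6·4=24, C5→Quay 9·23=207, C6→Quay 3·10=30, C7→Quay 12·4=48, C8→Quay 6·11=66. Service 951; fixed 398; total 1349.
{Farrow}: C1→Farrow 8·23=184, C2→Farrow 4·16=64, C3→Farrow 14·12=168, C4→Farrow 4·4=16, C5→Farrow 14·23=322, C6→Farrow 2·10=20, C7→Farrow 11·4=44, C8→Farrow 5·11=55. Service 873; fixed 722; total 1595.
{Holm}: C1→Holm 10·23=230, C2→Holm 7·16=112, C3→Holm 10·12=120, C4→Holm 3·4=12, C5→Holm 7·23=161, C6→Holm 6·10=60, C7→Holm 15·4=60, C8→Holm 14·11=154. Service 909; fixed 700; total 1609.
{Farrow, Norris, Quay, Holm}: service 541 + fixed 2393 = 2934
(All 15 nonempty subsets were checked; Quay only is lowest.)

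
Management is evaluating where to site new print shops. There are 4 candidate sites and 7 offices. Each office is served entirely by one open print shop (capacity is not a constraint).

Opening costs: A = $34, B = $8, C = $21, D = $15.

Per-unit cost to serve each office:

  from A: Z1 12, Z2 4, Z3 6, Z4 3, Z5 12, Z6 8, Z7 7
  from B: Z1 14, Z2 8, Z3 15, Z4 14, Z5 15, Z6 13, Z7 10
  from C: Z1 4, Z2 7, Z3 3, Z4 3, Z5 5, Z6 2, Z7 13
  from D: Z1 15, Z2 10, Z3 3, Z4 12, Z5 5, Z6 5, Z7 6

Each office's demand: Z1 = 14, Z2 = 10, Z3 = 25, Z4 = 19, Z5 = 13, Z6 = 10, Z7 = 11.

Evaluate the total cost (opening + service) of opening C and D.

Each office is assigned to its cheapest site among the open ones.
{C, D}: Z1→C 4·14=56, Z2→C 7·10=70, Z3→C 3·25=75, Z4→C 3·19=57, Z5→C 5·13=65, Z6→C 2·10=20, Z7→D 6·11=66. Service 409; fixed 36; total 445.

Total cost: 445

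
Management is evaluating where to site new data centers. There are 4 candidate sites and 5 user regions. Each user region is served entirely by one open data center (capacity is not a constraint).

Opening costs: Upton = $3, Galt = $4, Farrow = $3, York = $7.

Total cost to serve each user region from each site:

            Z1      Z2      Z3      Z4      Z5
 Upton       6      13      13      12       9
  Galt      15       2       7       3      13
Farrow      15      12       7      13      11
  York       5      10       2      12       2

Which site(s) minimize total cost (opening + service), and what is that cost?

For any fixed open set, each user region goes to its cheapest open site; total = fixed + service.
{Galt, York}: Z1→York 5, Z2→Galt 2, Z3→York 2, Z4→Galt 3, Z5→York 2. Service 14; fixed 11; total 25.
{Upton, Galt, York}: Z1→York 5, Z2→Galt 2, Z3→York 2, Z4→Galt 3, Z5→York 2. Service 14; fixed 14; total 28.
{Galt, Farrow, York}: Z1→York 5, Z2→Galt 2, Z3→York 2, Z4→Galt 3, Z5→York 2. Service 14; fixed 14; total 28.
{Upton, Galt, Farrow, York}: Z1→York 5, Z2→Galt 2, Z3→York 2, Z4→Galt 3, Z5→York 2. Service 14; fixed 17; total 31.
No other subset beats 25.

Open Galt and York; minimum total cost 25.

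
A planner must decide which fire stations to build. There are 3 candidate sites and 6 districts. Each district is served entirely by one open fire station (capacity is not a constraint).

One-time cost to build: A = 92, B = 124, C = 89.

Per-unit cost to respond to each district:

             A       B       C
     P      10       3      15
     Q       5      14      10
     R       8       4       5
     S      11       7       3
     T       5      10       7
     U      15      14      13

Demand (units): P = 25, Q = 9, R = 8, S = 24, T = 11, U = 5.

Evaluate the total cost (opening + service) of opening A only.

Total cost: 845

Each district is assigned to its cheapest site among the open ones.
{A}: P→A 10·25=250, Q→A 5·9=45, R→A 8·8=64, S→A 11·24=264, T→A 5·11=55, U→A 15·5=75. Service 753; fixed 92; total 845.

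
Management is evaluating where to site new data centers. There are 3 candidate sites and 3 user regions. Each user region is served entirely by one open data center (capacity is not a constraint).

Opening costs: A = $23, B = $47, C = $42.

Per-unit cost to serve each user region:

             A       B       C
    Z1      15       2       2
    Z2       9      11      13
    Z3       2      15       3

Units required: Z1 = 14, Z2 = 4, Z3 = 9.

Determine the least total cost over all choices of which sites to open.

Minimum total cost: 147

For any fixed open set, each user region goes to its cheapest open site; total = fixed + service.
{A, C}: Z1→C 2·14=28, Z2→A 9·4=36, Z3→A 2·9=18. Service 82; fixed 65; total 147.
{C}: service 107 + fixed 42 = 149
{A, B}: service 82 + fixed 70 = 152
{A, B, C}: Z1→B 2·14=28, Z2→A 9·4=36, Z3→A 2·9=18. Service 82; fixed 112; total 194.
No other subset beats 147.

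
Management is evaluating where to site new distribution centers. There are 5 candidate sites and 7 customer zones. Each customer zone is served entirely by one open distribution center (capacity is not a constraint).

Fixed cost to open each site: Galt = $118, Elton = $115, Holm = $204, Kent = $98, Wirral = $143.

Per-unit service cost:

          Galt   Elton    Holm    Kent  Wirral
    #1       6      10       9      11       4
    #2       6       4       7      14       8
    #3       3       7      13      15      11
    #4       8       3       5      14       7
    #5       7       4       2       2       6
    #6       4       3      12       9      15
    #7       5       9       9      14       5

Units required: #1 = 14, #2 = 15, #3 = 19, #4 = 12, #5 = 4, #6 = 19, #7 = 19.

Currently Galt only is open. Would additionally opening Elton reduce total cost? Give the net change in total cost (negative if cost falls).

Yes — net change −6 (cost falls by 6).

Current service cost with {Galt}: 526.
Adding Elton: each customer zone re-picks its cheapest; new service cost 405, saving 121.
Extra fixed cost: 115. Net change = 115 − 121 = -6.
(Totals: 644 → 638.)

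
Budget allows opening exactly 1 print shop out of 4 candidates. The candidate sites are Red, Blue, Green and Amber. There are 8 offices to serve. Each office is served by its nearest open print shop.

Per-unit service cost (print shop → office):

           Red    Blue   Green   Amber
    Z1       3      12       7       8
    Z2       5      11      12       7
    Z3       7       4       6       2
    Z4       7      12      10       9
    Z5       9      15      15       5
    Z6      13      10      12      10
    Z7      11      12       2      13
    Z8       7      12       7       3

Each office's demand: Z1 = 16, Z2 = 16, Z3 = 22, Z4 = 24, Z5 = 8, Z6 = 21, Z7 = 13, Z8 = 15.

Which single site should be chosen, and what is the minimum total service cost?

With exactly 1 open, each office uses its cheapest among the chosen.
{Amber}: Z1→Amber 8·16=128, Z2→Amber 7·16=112, Z3→Amber 2·22=44, Z4→Amber 9·24=216, Z5→Amber 5·8=40, Z6→Amber 10·21=210, Z7→Amber 13·13=169, Z8→Amber 3·15=45. Service cost 964.
{Red}: service cost 1043
{Green}: service cost 1179
Among all 4 size-1 choices, {Amber} is lowest.

Choose Amber only; total service cost 964.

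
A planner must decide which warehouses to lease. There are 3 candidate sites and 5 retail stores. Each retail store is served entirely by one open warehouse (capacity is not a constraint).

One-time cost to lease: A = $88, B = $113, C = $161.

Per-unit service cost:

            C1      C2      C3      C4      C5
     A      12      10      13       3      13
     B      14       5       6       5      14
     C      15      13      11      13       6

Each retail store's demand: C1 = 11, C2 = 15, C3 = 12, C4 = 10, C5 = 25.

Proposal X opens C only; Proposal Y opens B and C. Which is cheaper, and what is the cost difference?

Proposal Y is cheaper by 158.

Proposal X: {C}: C1→C 15·11=165, C2→C 13·15=195, C3→C 11·12=132, C4→C 13·10=130, C5→C 6·25=150. Service 772; fixed 161; total 933.
Proposal Y: {B, C}: C1→B 14·11=154, C2→B 5·15=75, C3→B 6·12=72, C4→B 5·10=50, C5→C 6·25=150. Service 501; fixed 274; total 775.
Difference: |933 − 775| = 158.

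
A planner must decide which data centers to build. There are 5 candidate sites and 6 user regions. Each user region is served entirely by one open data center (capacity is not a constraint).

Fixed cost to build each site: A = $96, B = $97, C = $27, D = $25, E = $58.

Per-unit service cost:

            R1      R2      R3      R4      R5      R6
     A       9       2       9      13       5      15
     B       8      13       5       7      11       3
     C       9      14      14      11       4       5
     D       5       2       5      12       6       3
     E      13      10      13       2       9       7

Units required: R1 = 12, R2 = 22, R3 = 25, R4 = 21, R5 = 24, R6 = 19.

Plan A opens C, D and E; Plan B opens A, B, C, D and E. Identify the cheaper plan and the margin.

Plan A is cheaper by 193.

Plan A: {C, D, E}: R1→D 5·12=60, R2→D 2·22=44, R3→D 5·25=125, R4→E 2·21=42, R5→C 4·24=96, R6→D 3·19=57. Service 424; fixed 110; total 534.
Plan B: {A, B, C, D, E}: R1→D 5·12=60, R2→A 2·22=44, R3→B 5·25=125, R4→E 2·21=42, R5→C 4·24=96, R6→B 3·19=57. Service 424; fixed 303; total 727.
Difference: |534 − 727| = 193.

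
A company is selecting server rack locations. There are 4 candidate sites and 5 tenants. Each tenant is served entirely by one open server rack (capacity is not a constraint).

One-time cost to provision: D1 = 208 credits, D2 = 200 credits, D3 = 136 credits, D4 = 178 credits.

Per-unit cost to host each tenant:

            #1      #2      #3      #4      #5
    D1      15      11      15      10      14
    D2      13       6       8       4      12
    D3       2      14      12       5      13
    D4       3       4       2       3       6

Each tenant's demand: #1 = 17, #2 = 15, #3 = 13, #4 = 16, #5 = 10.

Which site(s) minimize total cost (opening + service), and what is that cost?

Open D4 only; minimum total cost 423.

For any fixed open set, each tenant goes to its cheapest open site; total = fixed + service.
{D4}: #1→D4 3·17=51, #2→D4 4·15=60, #3→D4 2·13=26, #4→D4 3·16=48, #5→D4 6·10=60. Service 245; fixed 178; total 423.
{D3, D4}: #1→D3 2·17=34, #2→D4 4·15=60, #3→D4 2·13=26, #4→D4 3·16=48, #5→D4 6·10=60. Service 228; fixed 314; total 542.
{D2, D4}: service 245 + fixed 378 = 623
{D1, D2, D3, D4}: #1→D3 2·17=34, #2→D4 4·15=60, #3→D4 2·13=26, #4→D4 3·16=48, #5→D4 6·10=60. Service 228; fixed 722; total 950.
(All 15 nonempty subsets were checked; D4 only is lowest.)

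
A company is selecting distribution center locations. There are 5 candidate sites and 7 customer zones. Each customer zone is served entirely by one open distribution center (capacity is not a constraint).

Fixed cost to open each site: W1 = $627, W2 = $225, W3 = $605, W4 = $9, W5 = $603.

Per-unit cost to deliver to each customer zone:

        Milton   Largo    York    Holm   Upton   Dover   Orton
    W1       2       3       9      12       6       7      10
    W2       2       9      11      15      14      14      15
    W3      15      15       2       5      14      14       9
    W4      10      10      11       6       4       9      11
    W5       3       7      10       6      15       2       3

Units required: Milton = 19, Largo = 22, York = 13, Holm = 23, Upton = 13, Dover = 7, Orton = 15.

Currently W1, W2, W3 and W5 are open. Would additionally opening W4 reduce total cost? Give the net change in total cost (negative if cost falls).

Current service cost with {W1, W2, W3, W5}: 382.
Adding W4: each customer zone re-picks its cheapest; new service cost 356, saving 26.
Extra fixed cost: 9. Net change = 9 − 26 = -17.
(Totals: 2442 → 2425.)

Yes — net change −17 (cost falls by 17).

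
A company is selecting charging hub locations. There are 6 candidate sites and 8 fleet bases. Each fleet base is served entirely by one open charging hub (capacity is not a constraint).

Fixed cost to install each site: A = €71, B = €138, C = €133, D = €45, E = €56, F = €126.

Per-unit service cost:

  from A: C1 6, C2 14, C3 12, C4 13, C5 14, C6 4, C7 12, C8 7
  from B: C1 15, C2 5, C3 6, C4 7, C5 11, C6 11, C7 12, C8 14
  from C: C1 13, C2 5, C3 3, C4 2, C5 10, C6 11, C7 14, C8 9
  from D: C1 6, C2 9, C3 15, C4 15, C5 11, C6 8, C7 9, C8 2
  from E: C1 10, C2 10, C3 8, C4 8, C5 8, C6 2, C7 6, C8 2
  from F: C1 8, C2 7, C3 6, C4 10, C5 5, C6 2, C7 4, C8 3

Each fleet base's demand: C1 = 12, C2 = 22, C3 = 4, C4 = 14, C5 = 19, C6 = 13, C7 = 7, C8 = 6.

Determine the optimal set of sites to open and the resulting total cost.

For any fixed open set, each fleet base goes to its cheapest open site; total = fixed + service.
{C, F}: C1→F 8·12=96, C2→C 5·22=110, C3→C 3·4=12, C4→C 2·14=28, C5→F 5·19=95, C6→F 2·13=26, C7→F 4·7=28, C8→F 3·6=18. Service 413; fixed 259; total 672.
{C, D, F}: service 383 + fixed 304 = 687
{C, D, E}: C1→D 6·12=72, C2→C 5·22=110, C3→C 3·4=12, C4→C 2·14=28, C5→E 8·19=152, C6→E 2·13=26, C7→E 6·7=42, C8→D 2·6=12. Service 454; fixed 234; total 688.
{A, B, C, D, E, F}: C1→A 6·12=72, C2→B 5·22=110, C3→C 3·4=12, C4→C 2·14=28, C5→F 5·19=95, C6→E 2·13=26, C7→F 4·7=28, C8→D 2·6=12. Service 383; fixed 569; total 952.
No other subset beats 672.

Open C and F; minimum total cost 672.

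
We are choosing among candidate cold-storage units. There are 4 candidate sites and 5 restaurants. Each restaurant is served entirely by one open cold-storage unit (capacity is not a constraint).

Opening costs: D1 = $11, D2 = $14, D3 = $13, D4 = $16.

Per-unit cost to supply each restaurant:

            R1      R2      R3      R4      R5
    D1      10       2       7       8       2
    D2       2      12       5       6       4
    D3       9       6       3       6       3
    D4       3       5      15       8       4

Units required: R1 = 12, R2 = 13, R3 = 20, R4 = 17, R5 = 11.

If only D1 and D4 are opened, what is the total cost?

Total cost: 387

Each restaurant is assigned to its cheapest site among the open ones.
{D1, D4}: R1→D4 3·12=36, R2→D1 2·13=26, R3→D1 7·20=140, R4→D1 8·17=136, R5→D1 2·11=22. Service 360; fixed 27; total 387.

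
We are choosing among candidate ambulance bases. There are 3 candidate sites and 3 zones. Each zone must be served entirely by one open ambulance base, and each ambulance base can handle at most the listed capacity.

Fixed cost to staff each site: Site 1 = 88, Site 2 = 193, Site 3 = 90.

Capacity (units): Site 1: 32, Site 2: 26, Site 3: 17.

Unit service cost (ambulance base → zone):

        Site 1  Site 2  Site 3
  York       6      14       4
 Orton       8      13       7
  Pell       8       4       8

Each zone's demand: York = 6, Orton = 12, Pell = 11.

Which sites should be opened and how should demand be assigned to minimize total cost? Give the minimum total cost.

Minimum total cost: 308

Open {Site 1}: York→Site 1 6·6=36, Orton→Site 1 8·12=96, Pell→Site 1 8·11=88.
Loads: Site 1 carries 29/32. Service 220; fixed 88; total 308.
Next best feasible plan costs 386.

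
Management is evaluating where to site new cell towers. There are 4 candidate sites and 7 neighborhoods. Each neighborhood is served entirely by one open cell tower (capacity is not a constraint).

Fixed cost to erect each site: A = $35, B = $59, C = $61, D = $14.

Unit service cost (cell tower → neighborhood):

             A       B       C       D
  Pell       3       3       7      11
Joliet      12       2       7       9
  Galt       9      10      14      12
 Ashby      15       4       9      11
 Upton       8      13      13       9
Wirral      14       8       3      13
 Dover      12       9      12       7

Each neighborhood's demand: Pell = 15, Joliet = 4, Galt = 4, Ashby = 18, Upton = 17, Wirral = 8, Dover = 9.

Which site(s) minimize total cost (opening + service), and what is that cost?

Open B and D; minimum total cost 518.

For any fixed open set, each neighborhood goes to its cheapest open site; total = fixed + service.
{B, D}: Pell→B 3·15=45, Joliet→B 2·4=8, Galt→B 10·4=40, Ashby→B 4·18=72, Upton→D 9·17=153, Wirral→B 8·8=64, Dover→D 7·9=63. Service 445; fixed 73; total 518.
{A, B, D}: service 424 + fixed 108 = 532
{A, B}: Pell→A 3·15=45, Joliet→B 2·4=8, Galt→A 9·4=36, Ashby→B 4·18=72, Upton→A 8·17=136, Wirral→B 8·8=64, Dover→B 9·9=81. Service 442; fixed 94; total 536.
{A, B, C, D}: service 384 + fixed 169 = 553
No other subset beats 518.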